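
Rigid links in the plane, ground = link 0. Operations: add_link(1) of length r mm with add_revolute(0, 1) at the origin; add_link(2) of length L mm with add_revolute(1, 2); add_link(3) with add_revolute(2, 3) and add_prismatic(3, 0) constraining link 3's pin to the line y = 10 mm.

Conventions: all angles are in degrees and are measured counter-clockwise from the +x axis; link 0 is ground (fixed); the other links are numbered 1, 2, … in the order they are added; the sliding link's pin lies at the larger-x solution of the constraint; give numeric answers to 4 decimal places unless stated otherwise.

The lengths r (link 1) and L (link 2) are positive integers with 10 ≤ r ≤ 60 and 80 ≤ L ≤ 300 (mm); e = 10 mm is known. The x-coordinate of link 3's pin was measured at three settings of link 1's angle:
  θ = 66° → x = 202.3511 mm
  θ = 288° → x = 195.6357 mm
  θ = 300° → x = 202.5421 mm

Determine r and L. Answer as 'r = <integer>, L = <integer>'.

constraint per measurement: (x − r cos θ)² + (r sin θ − e)² = L²
subtracting the θ₁ and θ₂ equations cancels the r² and L² terms:
r = (x₁² − x₂²) / (2[(x₁cos θ₁ + e sin θ₁) − (x₂cos θ₂ + e sin θ₂)]) = 32.9997 → r = 33
L² = (x₁ − r cos θ₁)² + (r sin θ₁ − e)² = 36099.9896 → L = 190.0000 → L = 190
check at θ₃=300°: x = 202.5421 (printed 202.5421) ✓

r = 33, L = 190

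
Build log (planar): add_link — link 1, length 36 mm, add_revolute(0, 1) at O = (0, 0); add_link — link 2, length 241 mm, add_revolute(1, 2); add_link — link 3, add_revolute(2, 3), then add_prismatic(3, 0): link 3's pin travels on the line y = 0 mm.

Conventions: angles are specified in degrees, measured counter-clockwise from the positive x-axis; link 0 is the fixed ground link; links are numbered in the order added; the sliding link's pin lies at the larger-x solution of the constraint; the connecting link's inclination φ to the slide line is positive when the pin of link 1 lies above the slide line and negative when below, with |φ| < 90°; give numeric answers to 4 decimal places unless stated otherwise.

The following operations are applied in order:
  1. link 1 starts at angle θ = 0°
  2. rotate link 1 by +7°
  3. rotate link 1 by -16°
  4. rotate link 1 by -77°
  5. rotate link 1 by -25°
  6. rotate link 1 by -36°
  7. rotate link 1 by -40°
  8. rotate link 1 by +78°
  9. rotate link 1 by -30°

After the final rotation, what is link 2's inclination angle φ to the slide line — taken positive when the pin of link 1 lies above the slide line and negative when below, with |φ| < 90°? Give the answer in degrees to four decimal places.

geometry: r = 36 mm, L = 241 mm, e = 0 mm; θ starts at 0°
rotate link 1 by +7°: θ ← 0° +7° = 7°
rotate link 1 by -16°: θ ← 7° -16° = -9°
rotate link 1 by -77°: θ ← -9° -77° = -86°
rotate link 1 by -25°: θ ← -86° -25° = -111°
rotate link 1 by -36°: θ ← -111° -36° = -147°
rotate link 1 by -40°: θ ← -147° -40° = -187°
rotate link 1 by +78°: θ ← -187° +78° = -109°
rotate link 1 by -30°: θ ← -109° -30° = -139°
h = r sin θ − e = -23.618125 − 0 = -23.618125
sin φ = h / L = -23.618125 / 241 = -0.09800052
φ = arcsin(-0.09800052) = -5.624043°

-5.6240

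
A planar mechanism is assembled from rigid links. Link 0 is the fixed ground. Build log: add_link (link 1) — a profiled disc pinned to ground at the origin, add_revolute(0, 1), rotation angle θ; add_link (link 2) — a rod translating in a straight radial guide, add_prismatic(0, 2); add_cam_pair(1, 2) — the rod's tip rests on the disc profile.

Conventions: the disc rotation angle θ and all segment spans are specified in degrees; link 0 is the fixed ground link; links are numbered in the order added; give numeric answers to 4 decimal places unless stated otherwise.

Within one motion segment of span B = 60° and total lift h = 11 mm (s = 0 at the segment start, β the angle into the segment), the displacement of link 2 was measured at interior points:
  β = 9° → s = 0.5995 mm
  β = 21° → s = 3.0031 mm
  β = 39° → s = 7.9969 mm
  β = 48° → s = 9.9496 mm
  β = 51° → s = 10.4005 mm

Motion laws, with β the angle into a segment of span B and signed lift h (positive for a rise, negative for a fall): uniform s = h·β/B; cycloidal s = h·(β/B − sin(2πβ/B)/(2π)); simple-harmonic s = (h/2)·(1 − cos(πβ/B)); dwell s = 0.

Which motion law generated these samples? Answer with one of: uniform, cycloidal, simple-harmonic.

candidates at β/B = r: uniform s = h·r (linear in β); cycloidal s = h·(r − sin(2πr)/(2π)); simple-harmonic s = (h/2)(1 − cos(πr))
β=9°: printed 0.5995 | uniform 1.6500, cycloidal 0.2337, simple-harmonic 0.5995
β=21°: printed 3.0031 | uniform 3.8500, cycloidal 2.4337, simple-harmonic 3.0031
β=39°: printed 7.9969 | uniform 7.1500, cycloidal 8.5663, simple-harmonic 7.9969
β=48°: printed 9.9496 | uniform 8.8000, cycloidal 10.4650, simple-harmonic 9.9496
β=51°: printed 10.4005 | uniform 9.3500, cycloidal 10.7663, simple-harmonic 10.4005
only one law matches every sample → simple-harmonic

simple-harmonic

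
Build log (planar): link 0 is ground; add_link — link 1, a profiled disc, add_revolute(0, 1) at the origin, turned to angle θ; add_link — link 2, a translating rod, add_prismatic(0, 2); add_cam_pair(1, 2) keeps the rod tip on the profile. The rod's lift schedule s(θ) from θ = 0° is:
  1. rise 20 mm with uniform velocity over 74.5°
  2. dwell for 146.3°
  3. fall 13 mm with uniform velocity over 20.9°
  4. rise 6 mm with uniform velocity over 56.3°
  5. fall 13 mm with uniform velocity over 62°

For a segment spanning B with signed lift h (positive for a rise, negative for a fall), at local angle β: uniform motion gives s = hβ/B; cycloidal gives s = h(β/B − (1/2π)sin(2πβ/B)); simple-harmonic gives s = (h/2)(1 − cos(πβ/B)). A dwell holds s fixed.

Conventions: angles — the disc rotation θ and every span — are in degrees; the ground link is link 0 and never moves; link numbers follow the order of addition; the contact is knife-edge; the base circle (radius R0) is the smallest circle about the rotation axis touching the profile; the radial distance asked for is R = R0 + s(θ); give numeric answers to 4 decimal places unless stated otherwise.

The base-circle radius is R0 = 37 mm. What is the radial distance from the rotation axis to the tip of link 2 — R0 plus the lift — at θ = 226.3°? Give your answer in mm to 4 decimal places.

seg 1 [0°–74.5°] uniform, h=20: full span → s += 20 → s = 20.0000
seg 2 [74.5°–220.8°] dwell: s stays 20.0000
seg 3 [220.8°–241.7°] uniform, h=-13: θ=226.3° here. β=5.5, B=20.9. -13·5.5/20.9 = -3.4211 → s = 16.5789
R = R0 + s = 37 + 16.5789 = 53.5789

53.5789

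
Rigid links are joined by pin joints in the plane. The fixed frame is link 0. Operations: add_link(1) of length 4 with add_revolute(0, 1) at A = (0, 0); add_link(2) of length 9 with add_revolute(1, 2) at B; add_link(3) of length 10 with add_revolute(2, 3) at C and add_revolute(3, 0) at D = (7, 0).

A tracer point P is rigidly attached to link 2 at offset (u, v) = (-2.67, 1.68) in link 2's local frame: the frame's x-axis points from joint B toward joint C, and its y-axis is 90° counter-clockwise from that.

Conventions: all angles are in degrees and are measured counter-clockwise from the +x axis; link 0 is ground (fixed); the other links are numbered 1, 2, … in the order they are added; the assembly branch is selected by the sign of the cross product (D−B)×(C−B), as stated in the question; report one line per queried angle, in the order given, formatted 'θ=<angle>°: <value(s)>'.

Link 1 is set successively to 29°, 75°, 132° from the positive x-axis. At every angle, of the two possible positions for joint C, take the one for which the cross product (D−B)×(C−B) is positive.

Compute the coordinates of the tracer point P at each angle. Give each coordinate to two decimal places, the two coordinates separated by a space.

A=(0,0), D=(7.00,0)
θ=29°: B = A + 4.00·(cos29°, sin29°) = (3.4985, 1.9392)
θ=29°: |BD| = 4.0027
θ=29°: circle(B,9.00) ∩ circle(D,10.00): a=-0.3721, h=8.9923
θ=29°:   candidates: C₊=(7.5296,9.9860) cross=35.993; C₋=(-1.1837,-5.7469) cross=-35.993
θ=29°:   branch + wants cross > 0 → take C=(7.5296,9.9860) (cross=35.993)
θ=29°: ex = (C−B)/|BC| = (0.4479,0.8941); ey = (-0.8941,0.4479)
θ=29°: P = B + -2.67·ex + 1.68·ey = (0.8005,0.3045)
θ=75°: B = A + 4.00·(cos75°, sin75°) = (1.0353, 3.8637)
θ=75°: |BD| = 7.1068
θ=75°: circle(B,9.00) ∩ circle(D,10.00): a=2.2166, h=8.7228
θ=75°:   candidates: C₊=(7.6380,9.9796) cross=61.991; C₋=(-1.8466,-4.6624) cross=-61.991
θ=75°:   branch + wants cross > 0 → take C=(7.6380,9.9796) (cross=61.991)
θ=75°: ex = (C−B)/|BC| = (0.7336,0.6795); ey = (-0.6795,0.7336)
θ=75°: P = B + -2.67·ex + 1.68·ey = (-2.0652,3.2818)
θ=132°: B = A + 4.00·(cos132°, sin132°) = (-2.6765, 2.9726)
θ=132°: |BD| = 10.1228
θ=132°: circle(B,9.00) ∩ circle(D,10.00): a=4.1229, h=8.0001
θ=132°:   candidates: C₊=(3.6139,9.4093) cross=80.983; C₋=(-1.0846,-5.8855) cross=-80.983
θ=132°:   branch + wants cross > 0 → take C=(3.6139,9.4093) (cross=80.983)
θ=132°: ex = (C−B)/|BC| = (0.6989,0.7152); ey = (-0.7152,0.6989)
θ=132°: P = B + -2.67·ex + 1.68·ey = (-5.7442,2.2372)

θ=29°: 0.80 0.30
θ=75°: -2.07 3.28
θ=132°: -5.74 2.24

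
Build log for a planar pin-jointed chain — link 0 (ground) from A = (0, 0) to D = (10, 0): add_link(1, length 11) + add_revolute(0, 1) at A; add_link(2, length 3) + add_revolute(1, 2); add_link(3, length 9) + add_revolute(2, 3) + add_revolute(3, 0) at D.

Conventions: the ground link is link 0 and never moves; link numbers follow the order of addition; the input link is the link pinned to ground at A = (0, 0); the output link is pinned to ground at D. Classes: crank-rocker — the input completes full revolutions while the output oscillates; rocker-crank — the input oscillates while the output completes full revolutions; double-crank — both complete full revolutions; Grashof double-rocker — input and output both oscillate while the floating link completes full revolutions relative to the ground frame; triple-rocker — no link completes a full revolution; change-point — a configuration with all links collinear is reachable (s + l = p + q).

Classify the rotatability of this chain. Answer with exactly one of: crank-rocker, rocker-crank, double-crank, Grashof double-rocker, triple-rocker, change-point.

lengths: ground=10, input=11, coupler=3, output=9
sorted: s=3 (shortest), l=11 (longest), p+q=19
s + l = 14 vs p + q = 19
s + l < p + q (Grashof) with shortest = coupler link → Grashof double-rocker

Grashof double-rocker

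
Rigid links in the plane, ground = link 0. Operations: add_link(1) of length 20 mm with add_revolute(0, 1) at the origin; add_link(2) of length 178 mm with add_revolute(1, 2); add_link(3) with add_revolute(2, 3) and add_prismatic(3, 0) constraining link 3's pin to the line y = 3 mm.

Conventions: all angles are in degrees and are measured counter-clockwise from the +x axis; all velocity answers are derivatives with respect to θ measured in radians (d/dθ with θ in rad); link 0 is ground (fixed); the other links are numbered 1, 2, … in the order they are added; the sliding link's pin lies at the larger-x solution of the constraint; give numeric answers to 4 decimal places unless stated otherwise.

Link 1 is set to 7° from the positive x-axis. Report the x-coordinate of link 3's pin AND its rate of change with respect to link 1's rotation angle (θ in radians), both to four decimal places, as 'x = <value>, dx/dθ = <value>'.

geometry: r = 20 mm, L = 178 mm, e = 3 mm
crank pin P = (r cos θ, r sin θ) = (19.850923, 2.437387)
h = r sin θ − e = 2.437387 − 3 = -0.562613
x = r cos θ + √(L² − h²) = 19.850923 + 177.999111 = 197.850034
dx/dθ = −r sin θ − h·r cos θ/√(L² − h²) (θ in radians; h = -0.562613) = -2.374643

x = 197.8500, dx/dθ = -2.3746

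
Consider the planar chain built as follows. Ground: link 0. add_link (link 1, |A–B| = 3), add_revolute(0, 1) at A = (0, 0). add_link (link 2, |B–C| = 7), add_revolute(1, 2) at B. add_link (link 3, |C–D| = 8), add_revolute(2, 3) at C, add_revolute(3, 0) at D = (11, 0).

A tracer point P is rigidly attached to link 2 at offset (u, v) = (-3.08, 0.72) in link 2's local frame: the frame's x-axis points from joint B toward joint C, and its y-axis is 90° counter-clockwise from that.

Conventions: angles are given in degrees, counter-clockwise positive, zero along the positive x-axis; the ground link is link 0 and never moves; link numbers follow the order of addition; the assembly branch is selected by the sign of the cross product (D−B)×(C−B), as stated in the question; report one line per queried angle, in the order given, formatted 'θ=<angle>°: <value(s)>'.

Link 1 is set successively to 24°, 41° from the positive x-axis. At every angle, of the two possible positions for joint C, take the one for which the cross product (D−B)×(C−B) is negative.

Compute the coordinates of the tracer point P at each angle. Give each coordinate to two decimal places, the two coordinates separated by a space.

A=(0,0), D=(11.00,0)
θ=24°: B = A + 3.00·(cos24°, sin24°) = (2.7406, 1.2202)
θ=24°: |BD| = 8.3490
θ=24°: circle(B,7.00) ∩ circle(D,8.00): a=3.2762, h=6.1860
θ=24°:   candidates: C₊=(6.8857,6.8610) cross=51.647; C₋=(5.0776,-5.3782) cross=-51.647
θ=24°:   branch - wants cross < 0 → take C=(5.0776,-5.3782) (cross=-51.647)
θ=24°: ex = (C−B)/|BC| = (0.3338,-0.9426); ey = (0.9426,0.3338)
θ=24°: P = B + -3.08·ex + 0.72·ey = (2.3911,4.3639)
θ=41°: B = A + 3.00·(cos41°, sin41°) = (2.2641, 1.9682)
θ=41°: |BD| = 8.9548
θ=41°: circle(B,7.00) ∩ circle(D,8.00): a=3.6399, h=5.9792
θ=41°:   candidates: C₊=(7.1292,7.0012) cross=53.543; C₋=(4.5008,-4.6649) cross=-53.543
θ=41°:   branch - wants cross < 0 → take C=(4.5008,-4.6649) (cross=-53.543)
θ=41°: ex = (C−B)/|BC| = (0.3195,-0.9476); ey = (0.9476,0.3195)
θ=41°: P = B + -3.08·ex + 0.72·ey = (1.9622,5.1168)

θ=24°: 2.39 4.36
θ=41°: 1.96 5.12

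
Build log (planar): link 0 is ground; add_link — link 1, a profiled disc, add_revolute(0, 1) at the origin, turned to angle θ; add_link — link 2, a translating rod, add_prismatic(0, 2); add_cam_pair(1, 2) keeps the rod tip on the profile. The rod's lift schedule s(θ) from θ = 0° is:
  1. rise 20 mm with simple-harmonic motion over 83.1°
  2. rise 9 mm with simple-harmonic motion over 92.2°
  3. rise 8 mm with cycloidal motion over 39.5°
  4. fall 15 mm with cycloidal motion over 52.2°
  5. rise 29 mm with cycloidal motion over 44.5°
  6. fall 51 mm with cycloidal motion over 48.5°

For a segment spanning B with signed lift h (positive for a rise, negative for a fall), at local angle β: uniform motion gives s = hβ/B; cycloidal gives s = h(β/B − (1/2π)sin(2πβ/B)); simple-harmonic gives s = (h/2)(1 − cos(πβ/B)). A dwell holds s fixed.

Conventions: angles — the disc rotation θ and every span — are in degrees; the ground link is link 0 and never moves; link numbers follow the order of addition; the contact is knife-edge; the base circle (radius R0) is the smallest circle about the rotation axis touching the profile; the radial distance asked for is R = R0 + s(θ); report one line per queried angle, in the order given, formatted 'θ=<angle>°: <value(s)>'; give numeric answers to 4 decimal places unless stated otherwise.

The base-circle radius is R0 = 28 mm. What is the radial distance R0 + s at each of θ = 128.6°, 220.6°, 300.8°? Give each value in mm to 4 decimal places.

seg 1 [0°–83.1°] simple-harmonic, h=20: full span → s += 20 → s = 20.0000
seg 2 [83.1°–175.3°] simple-harmonic, h=9: θ=128.6° here. β=45.5, B=92.2. 9/2·(1 − cos(π·0.4935)) = 4.4080 → s = 24.4080
seg 2 [83.1°–175.3°] simple-harmonic, h=9: full span → s += 9 → s = 29.0000
seg 3 [175.3°–214.8°] cycloidal, h=8: full span → s += 8 → s = 37.0000
seg 4 [214.8°–267°] cycloidal, h=-15: θ=220.6° here. β=5.8, B=52.2. -15·(0.1111 − sin(2π·0.1111)/(2π)) = -0.1321 → s = 36.8679
seg 4 [214.8°–267°] cycloidal, h=-15: full span → s += -15 → s = 22.0000
seg 5 [267°–311.5°] cycloidal, h=29: θ=300.8° here. β=33.8, B=44.5. 29·(0.7596 − sin(2π·0.7596)/(2π)) = 26.6342 → s = 48.6342
θ=128.6°: R = R0 + s = 28 + 24.4080 = 52.4080
θ=220.6°: R = R0 + s = 28 + 36.8679 = 64.8679
θ=300.8°: R = R0 + s = 28 + 48.6342 = 76.6342

θ=128.6°: 52.4080
θ=220.6°: 64.8679
θ=300.8°: 76.6342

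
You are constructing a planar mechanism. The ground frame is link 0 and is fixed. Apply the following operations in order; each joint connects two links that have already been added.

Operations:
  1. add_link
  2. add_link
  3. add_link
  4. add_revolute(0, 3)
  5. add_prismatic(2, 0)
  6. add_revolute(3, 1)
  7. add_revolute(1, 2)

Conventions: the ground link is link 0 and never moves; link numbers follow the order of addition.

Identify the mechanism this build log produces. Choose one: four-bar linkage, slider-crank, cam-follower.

links: 4 (incl. ground); joints: 3 revolute, 1 prismatic, 0 higher (cam) pair, forming one closed loop
4 links, 3 revolutes + 1 prismatic in one loop → slider-crank

slider-crank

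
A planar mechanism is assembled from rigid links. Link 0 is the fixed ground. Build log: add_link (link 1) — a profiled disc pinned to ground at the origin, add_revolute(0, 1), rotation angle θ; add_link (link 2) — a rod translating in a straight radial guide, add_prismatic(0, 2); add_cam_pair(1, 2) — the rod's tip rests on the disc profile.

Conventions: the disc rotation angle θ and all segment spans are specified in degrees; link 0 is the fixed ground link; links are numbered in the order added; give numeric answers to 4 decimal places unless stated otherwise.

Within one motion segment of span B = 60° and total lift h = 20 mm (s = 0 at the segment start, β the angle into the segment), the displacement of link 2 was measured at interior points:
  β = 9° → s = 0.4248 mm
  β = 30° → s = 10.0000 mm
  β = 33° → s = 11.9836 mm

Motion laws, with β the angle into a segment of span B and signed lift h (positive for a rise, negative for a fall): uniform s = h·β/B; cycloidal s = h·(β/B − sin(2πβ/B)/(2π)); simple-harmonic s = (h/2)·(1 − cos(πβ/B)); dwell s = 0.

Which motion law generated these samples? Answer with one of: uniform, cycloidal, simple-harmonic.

candidates at β/B = r: uniform s = h·r (linear in β); cycloidal s = h·(r − sin(2πr)/(2π)); simple-harmonic s = (h/2)(1 − cos(πr))
β=9°: printed 0.4248 | uniform 3.0000, cycloidal 0.4248, simple-harmonic 1.0899
β=30°: printed 10.0000 | uniform 10.0000, cycloidal 10.0000, simple-harmonic 10.0000
β=33°: printed 11.9836 | uniform 11.0000, cycloidal 11.9836, simple-harmonic 11.5643
only one law matches every sample → cycloidal

cycloidal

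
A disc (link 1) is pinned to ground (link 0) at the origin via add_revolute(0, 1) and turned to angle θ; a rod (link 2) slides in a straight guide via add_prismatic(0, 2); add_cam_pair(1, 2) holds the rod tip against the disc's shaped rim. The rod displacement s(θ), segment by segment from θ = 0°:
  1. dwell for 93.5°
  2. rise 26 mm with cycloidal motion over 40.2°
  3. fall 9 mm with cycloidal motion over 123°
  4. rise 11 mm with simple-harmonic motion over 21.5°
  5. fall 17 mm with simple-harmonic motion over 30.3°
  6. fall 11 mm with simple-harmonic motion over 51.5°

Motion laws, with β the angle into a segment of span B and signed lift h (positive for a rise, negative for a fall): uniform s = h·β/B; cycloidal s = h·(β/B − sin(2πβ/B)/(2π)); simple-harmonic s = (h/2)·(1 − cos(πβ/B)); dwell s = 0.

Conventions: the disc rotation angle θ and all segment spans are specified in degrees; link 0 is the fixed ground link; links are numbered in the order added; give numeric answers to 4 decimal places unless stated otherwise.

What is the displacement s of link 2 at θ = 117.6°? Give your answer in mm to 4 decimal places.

segment 1 (0° to 93.5°, dwell): s unchanged at 0.0000
θ = 117.6° falls in segment 2 (93.5° to 133.7°, cycloidal, h = 26): β = 117.6 − 93.5 = 24.1°, B = 40.2°; Δs = 26·(0.5995 − sin(2π·0.5995)/(2π)) = 18.0089; s = 0.0000 + 18.0089 = 18.0089

18.0089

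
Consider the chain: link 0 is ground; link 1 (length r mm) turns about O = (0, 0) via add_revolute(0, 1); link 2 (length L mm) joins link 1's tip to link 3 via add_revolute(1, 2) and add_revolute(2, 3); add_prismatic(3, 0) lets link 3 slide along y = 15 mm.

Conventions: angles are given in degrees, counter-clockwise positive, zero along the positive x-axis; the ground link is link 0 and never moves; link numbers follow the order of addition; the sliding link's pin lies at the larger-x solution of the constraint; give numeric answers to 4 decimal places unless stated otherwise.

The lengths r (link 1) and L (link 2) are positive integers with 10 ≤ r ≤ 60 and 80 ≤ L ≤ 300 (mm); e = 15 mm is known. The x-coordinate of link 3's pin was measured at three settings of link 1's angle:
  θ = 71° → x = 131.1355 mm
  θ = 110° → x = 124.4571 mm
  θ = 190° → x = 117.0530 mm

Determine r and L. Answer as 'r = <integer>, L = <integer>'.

constraint per measurement: (x − r cos θ)² + (r sin θ − e)² = L²
subtracting the θ₁ and θ₂ equations cancels the r² and L² terms:
r = (x₁² − x₂²) / (2[(x₁cos θ₁ + e sin θ₁) − (x₂cos θ₂ + e sin θ₂)]) = 10.0000 → r = 10
L² = (x₁ − r cos θ₁)² + (r sin θ₁ − e)² = 16383.9929 → L = 128.0000 → L = 128
check at θ₃=190°: x = 117.0530 (printed 117.0530) ✓

r = 10, L = 128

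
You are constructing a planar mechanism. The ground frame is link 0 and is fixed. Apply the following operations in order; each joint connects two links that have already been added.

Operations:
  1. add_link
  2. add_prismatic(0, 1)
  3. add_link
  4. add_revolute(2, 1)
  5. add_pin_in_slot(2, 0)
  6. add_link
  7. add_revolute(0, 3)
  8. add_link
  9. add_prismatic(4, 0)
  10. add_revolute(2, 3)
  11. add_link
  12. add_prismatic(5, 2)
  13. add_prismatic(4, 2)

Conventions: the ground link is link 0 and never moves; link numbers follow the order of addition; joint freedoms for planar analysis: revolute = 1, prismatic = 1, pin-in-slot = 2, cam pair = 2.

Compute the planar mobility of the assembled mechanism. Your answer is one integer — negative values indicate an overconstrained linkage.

link 0 = ground. State L|J1|J2 = 1|0|0
+link1  2|0|0
P(0,1) f=1→J1  2|1|0
+link2  3|1|0
R(2,1) f=1→J1  3|2|0
PS(2,0) f=2→J2  3|2|1
+link3  4|2|1
R(0,3) f=1→J1  4|3|1
+link4  5|3|1
P(4,0) f=1→J1  5|4|1
R(2,3) f=1→J1  5|5|1
+link5  6|5|1
P(5,2) f=1→J1  6|6|1
P(4,2) f=1→J1  6|7|1
M = 3(6−1)−2·7−1 = 15−14−1 = 0

M = 0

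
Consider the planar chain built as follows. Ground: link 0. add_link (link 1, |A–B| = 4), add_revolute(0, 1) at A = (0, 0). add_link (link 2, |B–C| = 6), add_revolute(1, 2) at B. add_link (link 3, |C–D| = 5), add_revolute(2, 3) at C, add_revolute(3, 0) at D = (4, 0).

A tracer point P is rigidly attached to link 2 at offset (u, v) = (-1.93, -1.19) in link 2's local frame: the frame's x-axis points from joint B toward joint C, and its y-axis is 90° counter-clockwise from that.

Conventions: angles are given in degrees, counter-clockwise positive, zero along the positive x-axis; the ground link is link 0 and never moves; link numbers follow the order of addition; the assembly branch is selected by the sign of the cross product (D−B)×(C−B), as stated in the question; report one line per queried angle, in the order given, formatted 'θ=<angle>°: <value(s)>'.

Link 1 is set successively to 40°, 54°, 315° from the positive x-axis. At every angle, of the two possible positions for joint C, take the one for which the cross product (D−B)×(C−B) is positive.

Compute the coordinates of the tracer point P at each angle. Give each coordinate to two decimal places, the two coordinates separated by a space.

A=(0,0), D=(4.00,0)
θ=40°: B = A + 4.00·(cos40°, sin40°) = (3.0642, 2.5712)
θ=40°: |BD| = 2.7362
θ=40°: circle(B,6.00) ∩ circle(D,5.00): a=3.3782, h=4.9586
θ=40°:   candidates: C₊=(8.8792,1.0926) cross=13.568; C₋=(-0.4400,-2.2993) cross=-13.568
θ=40°:   branch + wants cross > 0 → take C=(8.8792,1.0926) (cross=13.568)
θ=40°: ex = (C−B)/|BC| = (0.9692,-0.2464); ey = (0.2464,0.9692)
θ=40°: P = B + -1.93·ex + -1.19·ey = (0.9005,1.8934)
θ=54°: B = A + 4.00·(cos54°, sin54°) = (2.3511, 3.2361)
θ=54°: |BD| = 3.6319
θ=54°: circle(B,6.00) ∩ circle(D,5.00): a=3.3303, h=4.9909
θ=54°:   candidates: C₊=(8.3100,2.5346) cross=18.127; C₋=(-0.5838,-1.9971) cross=-18.127
θ=54°:   branch + wants cross > 0 → take C=(8.3100,2.5346) (cross=18.127)
θ=54°: ex = (C−B)/|BC| = (0.9931,-0.1169); ey = (0.1169,0.9931)
θ=54°: P = B + -1.93·ex + -1.19·ey = (0.2952,2.2799)
θ=315°: B = A + 4.00·(cos315°, sin315°) = (2.8284, -2.8284)
θ=315°: |BD| = 3.0615
θ=315°: circle(B,6.00) ∩ circle(D,5.00): a=3.3273, h=4.9929
θ=315°:   candidates: C₊=(-0.5112,2.1563) cross=15.286; C₋=(8.7146,-1.6652) cross=-15.286
θ=315°:   branch + wants cross > 0 → take C=(-0.5112,2.1563) (cross=15.286)
θ=315°: ex = (C−B)/|BC| = (-0.5566,0.8308); ey = (-0.8308,-0.5566)
θ=315°: P = B + -1.93·ex + -1.19·ey = (4.8913,-3.7695)

θ=40°: 0.90 1.89
θ=54°: 0.30 2.28
θ=315°: 4.89 -3.77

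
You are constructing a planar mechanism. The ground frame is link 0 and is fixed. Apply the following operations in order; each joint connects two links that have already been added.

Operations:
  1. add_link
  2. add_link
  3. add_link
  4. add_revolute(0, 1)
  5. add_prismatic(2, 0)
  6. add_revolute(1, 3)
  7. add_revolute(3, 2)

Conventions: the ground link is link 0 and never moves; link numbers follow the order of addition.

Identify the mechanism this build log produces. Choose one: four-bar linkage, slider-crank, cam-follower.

links: 4 (incl. ground); joints: 3 revolute, 1 prismatic, 0 higher (cam) pair, forming one closed loop
4 links, 3 revolutes + 1 prismatic in one loop → slider-crank

slider-crank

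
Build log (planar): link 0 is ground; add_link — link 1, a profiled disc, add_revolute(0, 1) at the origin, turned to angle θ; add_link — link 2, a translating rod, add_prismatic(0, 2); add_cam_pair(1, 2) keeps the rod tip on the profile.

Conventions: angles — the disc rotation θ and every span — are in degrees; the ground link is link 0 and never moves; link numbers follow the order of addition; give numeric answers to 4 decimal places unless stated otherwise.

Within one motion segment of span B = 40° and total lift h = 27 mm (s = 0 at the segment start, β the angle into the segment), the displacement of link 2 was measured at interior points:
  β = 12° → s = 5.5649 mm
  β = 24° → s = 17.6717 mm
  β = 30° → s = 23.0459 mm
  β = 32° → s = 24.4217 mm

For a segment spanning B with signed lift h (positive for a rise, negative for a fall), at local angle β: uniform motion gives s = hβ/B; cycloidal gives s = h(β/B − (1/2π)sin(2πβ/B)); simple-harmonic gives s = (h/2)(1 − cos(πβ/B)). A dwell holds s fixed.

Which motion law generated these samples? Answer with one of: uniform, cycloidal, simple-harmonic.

candidates at β/B = r: uniform s = h·r (linear in β); cycloidal s = h·(r − sin(2πr)/(2π)); simple-harmonic s = (h/2)(1 − cos(πr))
β=12°: printed 5.5649 | uniform 8.1000, cycloidal 4.0131, simple-harmonic 5.5649
β=24°: printed 17.6717 | uniform 16.2000, cycloidal 18.7258, simple-harmonic 17.6717
β=30°: printed 23.0459 | uniform 20.2500, cycloidal 24.5472, simple-harmonic 23.0459
β=32°: printed 24.4217 | uniform 21.6000, cycloidal 25.6869, simple-harmonic 24.4217
only one law matches every sample → simple-harmonic

simple-harmonic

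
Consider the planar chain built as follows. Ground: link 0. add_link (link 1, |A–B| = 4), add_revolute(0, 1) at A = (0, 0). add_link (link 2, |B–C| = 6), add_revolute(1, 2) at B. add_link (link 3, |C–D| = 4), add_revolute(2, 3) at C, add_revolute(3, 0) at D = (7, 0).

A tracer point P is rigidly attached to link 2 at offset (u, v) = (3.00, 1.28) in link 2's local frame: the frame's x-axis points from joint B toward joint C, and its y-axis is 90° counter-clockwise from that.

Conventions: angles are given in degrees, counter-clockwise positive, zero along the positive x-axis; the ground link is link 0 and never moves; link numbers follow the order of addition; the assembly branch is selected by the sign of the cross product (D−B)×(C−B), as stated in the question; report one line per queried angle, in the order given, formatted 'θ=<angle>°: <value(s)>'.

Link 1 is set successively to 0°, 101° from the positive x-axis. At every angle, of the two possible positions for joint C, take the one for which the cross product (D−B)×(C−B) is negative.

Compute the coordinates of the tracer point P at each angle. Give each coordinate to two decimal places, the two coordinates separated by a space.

A=(0,0), D=(7.00,0)
θ=0°: B = A + 4.00·(cos0°, sin0°) = (4.0000, 0.0000)
θ=0°: |BD| = 3.0000
θ=0°: circle(B,6.00) ∩ circle(D,4.00): a=4.8333, h=3.5551
θ=0°:   candidates: C₊=(8.8333,3.5551) cross=10.665; C₋=(8.8333,-3.5551) cross=-10.665
θ=0°:   branch - wants cross < 0 → take C=(8.8333,-3.5551) (cross=-10.665)
θ=0°: ex = (C−B)/|BC| = (0.8056,-0.5925); ey = (0.5925,0.8056)
θ=0°: P = B + 3.00·ex + 1.28·ey = (7.1751,-0.7464)
θ=101°: B = A + 4.00·(cos101°, sin101°) = (-0.7632, 3.9265)
θ=101°: |BD| = 8.6997
θ=101°: circle(B,6.00) ∩ circle(D,4.00): a=5.4993, h=2.3995
θ=101°:   candidates: C₊=(5.2271,3.5856) cross=20.875; C₋=(3.0611,-0.6967) cross=-20.875
θ=101°:   branch - wants cross < 0 → take C=(3.0611,-0.6967) (cross=-20.875)
θ=101°: ex = (C−B)/|BC| = (0.6374,-0.7705); ey = (0.7705,0.6374)
θ=101°: P = B + 3.00·ex + 1.28·ey = (2.1352,2.4308)

θ=0°: 7.18 -0.75
θ=101°: 2.14 2.43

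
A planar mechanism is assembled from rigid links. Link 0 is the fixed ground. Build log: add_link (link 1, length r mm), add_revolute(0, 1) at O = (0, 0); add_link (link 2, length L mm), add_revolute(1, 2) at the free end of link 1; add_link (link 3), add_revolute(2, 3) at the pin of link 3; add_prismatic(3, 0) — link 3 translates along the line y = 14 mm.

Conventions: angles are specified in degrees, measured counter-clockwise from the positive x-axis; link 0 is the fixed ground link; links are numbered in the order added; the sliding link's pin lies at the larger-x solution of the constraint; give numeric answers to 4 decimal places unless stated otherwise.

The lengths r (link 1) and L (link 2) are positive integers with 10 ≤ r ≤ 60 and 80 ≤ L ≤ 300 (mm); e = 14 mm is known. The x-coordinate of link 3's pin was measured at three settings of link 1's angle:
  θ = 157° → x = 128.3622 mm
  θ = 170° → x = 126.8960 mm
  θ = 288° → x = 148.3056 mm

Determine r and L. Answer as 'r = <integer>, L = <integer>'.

constraint per measurement: (x − r cos θ)² + (r sin θ − e)² = L²
subtracting the θ₁ and θ₂ equations cancels the r² and L² terms:
r = (x₁² − x₂²) / (2[(x₁cos θ₁ + e sin θ₁) − (x₂cos θ₂ + e sin θ₂)]) = 18.9993 → r = 19
L² = (x₁ − r cos θ₁)² + (r sin θ₁ − e)² = 21315.9905 → L = 146.0000 → L = 146
check at θ₃=288°: x = 148.3056 (printed 148.3056) ✓

r = 19, L = 146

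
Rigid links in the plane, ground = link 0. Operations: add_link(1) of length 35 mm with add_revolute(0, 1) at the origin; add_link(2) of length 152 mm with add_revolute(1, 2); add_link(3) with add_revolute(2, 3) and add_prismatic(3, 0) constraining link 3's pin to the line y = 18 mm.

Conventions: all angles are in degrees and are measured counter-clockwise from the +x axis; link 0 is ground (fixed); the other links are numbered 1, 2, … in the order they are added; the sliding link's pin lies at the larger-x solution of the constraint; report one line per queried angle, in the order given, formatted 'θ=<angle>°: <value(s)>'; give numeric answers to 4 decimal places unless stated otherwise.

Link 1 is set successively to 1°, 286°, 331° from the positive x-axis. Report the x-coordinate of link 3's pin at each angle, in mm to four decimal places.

geometry: r = 35 mm, L = 152 mm, e = 18 mm
θ=1°: crank pin P = (r cos θ, r sin θ) = (34.994669, 0.610834)
θ=1°: h = r sin θ − e = 0.610834 − 18 = -17.389166
θ=1°: x = r cos θ + √(L² − h²) = 34.994669 + 151.002043 = 185.996712
θ=286°: crank pin P = (r cos θ, r sin θ) = (9.647307, -33.644159)
θ=286°: h = r sin θ − e = -33.644159 − 18 = -51.644159
θ=286°: x = r cos θ + √(L² − h²) = 9.647307 + 142.957619 = 152.604926
θ=331°: crank pin P = (r cos θ, r sin θ) = (30.611690, -16.968337)
θ=331°: h = r sin θ − e = -16.968337 − 18 = -34.968337
θ=331°: x = r cos θ + √(L² − h²) = 30.611690 + 147.923005 = 178.534695

θ=1°: 185.9967
θ=286°: 152.6049
θ=331°: 178.5347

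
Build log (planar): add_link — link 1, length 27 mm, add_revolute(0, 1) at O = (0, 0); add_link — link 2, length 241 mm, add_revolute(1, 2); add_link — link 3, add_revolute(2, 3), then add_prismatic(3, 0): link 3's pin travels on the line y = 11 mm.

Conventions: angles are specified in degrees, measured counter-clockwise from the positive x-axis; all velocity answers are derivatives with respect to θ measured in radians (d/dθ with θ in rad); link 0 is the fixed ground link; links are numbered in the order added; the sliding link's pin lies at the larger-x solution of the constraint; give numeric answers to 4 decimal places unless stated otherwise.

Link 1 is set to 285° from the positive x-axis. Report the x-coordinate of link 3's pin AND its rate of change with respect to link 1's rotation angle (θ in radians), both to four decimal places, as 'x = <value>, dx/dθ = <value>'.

geometry: r = 27 mm, L = 241 mm, e = 11 mm
crank pin P = (r cos θ, r sin θ) = (6.988114, -26.079997)
h = r sin θ − e = -26.079997 − 11 = -37.079997
x = r cos θ + √(L² − h²) = 6.988114 + 238.130371 = 245.118486
dx/dθ = −r sin θ − h·r cos θ/√(L² − h²) (θ in radians; h = -37.079997) = 27.168138

x = 245.1185, dx/dθ = 27.1681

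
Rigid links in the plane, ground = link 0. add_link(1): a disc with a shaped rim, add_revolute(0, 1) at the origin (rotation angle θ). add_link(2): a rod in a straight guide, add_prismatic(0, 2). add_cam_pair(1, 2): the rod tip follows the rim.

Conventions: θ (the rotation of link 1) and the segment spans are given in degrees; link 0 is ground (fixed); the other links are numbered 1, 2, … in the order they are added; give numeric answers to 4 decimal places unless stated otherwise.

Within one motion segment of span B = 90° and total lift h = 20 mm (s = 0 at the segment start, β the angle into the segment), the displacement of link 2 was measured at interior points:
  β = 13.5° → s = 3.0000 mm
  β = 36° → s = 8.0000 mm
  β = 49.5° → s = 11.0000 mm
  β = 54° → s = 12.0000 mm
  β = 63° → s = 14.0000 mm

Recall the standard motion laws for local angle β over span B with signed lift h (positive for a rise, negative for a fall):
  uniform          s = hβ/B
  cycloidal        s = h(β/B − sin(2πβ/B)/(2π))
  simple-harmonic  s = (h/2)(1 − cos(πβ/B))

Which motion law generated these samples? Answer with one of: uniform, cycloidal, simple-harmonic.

candidates at β/B = r: uniform s = h·r (linear in β); cycloidal s = h·(r − sin(2πr)/(2π)); simple-harmonic s = (h/2)(1 − cos(πr))
β=13.5°: printed 3.0000 | uniform 3.0000, cycloidal 0.4248, simple-harmonic 1.0899
β=36°: printed 8.0000 | uniform 8.0000, cycloidal 6.1290, simple-harmonic 6.9098
β=49.5°: printed 11.0000 | uniform 11.0000, cycloidal 11.9836, simple-harmonic 11.5643
β=54°: printed 12.0000 | uniform 12.0000, cycloidal 13.8710, simple-harmonic 13.0902
β=63°: printed 14.0000 | uniform 14.0000, cycloidal 17.0273, simple-harmonic 15.8779
only one law matches every sample → uniform

uniform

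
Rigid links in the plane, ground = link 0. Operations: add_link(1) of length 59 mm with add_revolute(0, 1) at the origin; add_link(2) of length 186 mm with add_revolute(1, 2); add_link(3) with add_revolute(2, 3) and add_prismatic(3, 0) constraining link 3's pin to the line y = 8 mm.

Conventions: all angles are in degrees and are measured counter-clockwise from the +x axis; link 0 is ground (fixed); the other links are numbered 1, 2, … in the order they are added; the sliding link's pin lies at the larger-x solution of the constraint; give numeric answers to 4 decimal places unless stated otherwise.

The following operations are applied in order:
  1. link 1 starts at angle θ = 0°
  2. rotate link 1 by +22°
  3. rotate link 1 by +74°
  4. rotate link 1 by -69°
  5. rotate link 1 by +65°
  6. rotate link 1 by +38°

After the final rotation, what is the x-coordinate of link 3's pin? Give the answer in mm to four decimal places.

geometry: r = 59 mm, L = 186 mm, e = 8 mm; θ starts at 0°
rotate link 1 by +22°: θ ← 0° +22° = 22°
rotate link 1 by +74°: θ ← 22° +74° = 96°
rotate link 1 by -69°: θ ← 96° -69° = 27°
rotate link 1 by +65°: θ ← 27° +65° = 92°
rotate link 1 by +38°: θ ← 92° +38° = 130°
crank pin P = (r cos θ, r sin θ) = (-37.924469, 45.196622)
h = r sin θ − e = 45.196622 − 8 = 37.196622
x = r cos θ + √(L² − h²) = -37.924469 + 182.242726 = 144.318257

144.3183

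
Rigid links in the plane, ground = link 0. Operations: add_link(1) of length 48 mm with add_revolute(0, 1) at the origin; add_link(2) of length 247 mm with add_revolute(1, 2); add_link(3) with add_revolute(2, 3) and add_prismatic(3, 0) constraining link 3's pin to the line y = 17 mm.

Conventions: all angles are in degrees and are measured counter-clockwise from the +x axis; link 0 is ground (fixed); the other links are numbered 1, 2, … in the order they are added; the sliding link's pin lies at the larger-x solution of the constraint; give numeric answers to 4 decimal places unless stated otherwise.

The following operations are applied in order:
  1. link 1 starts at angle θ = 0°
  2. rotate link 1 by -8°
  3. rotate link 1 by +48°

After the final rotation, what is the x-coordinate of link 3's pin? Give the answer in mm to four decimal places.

geometry: r = 48 mm, L = 247 mm, e = 17 mm; θ starts at 0°
rotate link 1 by -8°: θ ← 0° -8° = -8°
rotate link 1 by +48°: θ ← -8° +48° = 40°
crank pin P = (r cos θ, r sin θ) = (36.770133, 30.853805)
h = r sin θ − e = 30.853805 − 17 = 13.853805
x = r cos θ + √(L² − h²) = 36.770133 + 246.611176 = 283.381309

283.3813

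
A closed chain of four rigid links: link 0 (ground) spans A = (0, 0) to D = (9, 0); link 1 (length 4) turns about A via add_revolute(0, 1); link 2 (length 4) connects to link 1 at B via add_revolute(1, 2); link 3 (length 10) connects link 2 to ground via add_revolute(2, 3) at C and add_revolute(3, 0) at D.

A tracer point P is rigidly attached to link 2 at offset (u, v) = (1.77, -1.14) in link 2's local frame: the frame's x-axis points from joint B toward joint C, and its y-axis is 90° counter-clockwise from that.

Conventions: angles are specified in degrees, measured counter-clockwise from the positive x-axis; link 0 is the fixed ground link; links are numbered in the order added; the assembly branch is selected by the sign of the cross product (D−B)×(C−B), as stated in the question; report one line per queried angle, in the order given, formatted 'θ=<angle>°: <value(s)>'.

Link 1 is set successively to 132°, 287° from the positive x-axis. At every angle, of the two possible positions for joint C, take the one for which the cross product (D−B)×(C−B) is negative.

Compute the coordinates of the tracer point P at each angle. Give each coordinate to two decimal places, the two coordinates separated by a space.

A=(0,0), D=(9.00,0)
θ=132°: B = A + 4.00·(cos132°, sin132°) = (-2.6765, 2.9726)
θ=132°: |BD| = 12.0490
θ=132°: circle(B,4.00) ∩ circle(D,10.00): a=2.5387, h=3.0911
θ=132°:   candidates: C₊=(0.5463,5.3418) cross=37.245; C₋=(-0.9789,-0.6493) cross=-37.245
θ=132°:   branch - wants cross < 0 → take C=(-0.9789,-0.6493) (cross=-37.245)
θ=132°: ex = (C−B)/|BC| = (0.4244,-0.9055); ey = (0.9055,0.4244)
θ=132°: P = B + 1.77·ex + -1.14·ey = (-2.9576,0.8861)
θ=287°: B = A + 4.00·(cos287°, sin287°) = (1.1695, -3.8252)
θ=287°: |BD| = 8.7149
θ=287°: circle(B,4.00) ∩ circle(D,10.00): a=-0.4619, h=3.9732
θ=287°:   candidates: C₊=(-0.9895,-0.4579) cross=34.626; C₋=(2.4984,-7.5980) cross=-34.626
θ=287°:   branch - wants cross < 0 → take C=(2.4984,-7.5980) (cross=-34.626)
θ=287°: ex = (C−B)/|BC| = (0.3322,-0.9432); ey = (0.9432,0.3322)
θ=287°: P = B + 1.77·ex + -1.14·ey = (0.6823,-5.8734)

θ=132°: -2.96 0.89
θ=287°: 0.68 -5.87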